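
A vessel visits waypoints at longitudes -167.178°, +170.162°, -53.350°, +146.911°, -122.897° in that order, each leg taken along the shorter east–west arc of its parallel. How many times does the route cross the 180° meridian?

4

Leg 1: -167.178° → +170.162°, shortest Δλ = -22.66° (west) — crosses 180°.
Leg 2: +170.162° → -53.350°, shortest Δλ = 136.488° (east) — crosses 180°.
Leg 3: -53.350° → +146.911°, shortest Δλ = -159.739° (west) — crosses 180°.
Leg 4: +146.911° → -122.897°, shortest Δλ = 90.192° (east) — crosses 180°.
Total crossings: 4.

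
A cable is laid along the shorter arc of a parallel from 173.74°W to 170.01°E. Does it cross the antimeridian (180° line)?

Naïve |170.01 − -173.74| = 343.75° > 180°, so the shorter arc goes the other way round — across 180°.
Signed shortest Δλ = ((170.01 − -173.74 + 180) mod 360) − 180 = -16.25°.
Going west by 16.25° from -173.74° passes through 180° before reaching +170.01°.

Yes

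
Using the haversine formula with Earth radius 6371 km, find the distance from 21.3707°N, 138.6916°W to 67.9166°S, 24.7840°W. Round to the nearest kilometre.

Δλ = -24.7840 − -138.6916 = 113.9076°.
Δφ = -67.9166 − 21.3707 = -89.2873°.
a = sin²(Δφ/2) + cos φ₁ · cos φ₂ · sin²(Δλ/2) = 0.739776.
c = 2·atan2(√a, √(1−a)) = 2.07094 rad → d = 6371·c ≈ 13193.96 km.

13194 km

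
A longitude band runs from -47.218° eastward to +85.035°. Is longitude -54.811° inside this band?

No

Band width going east from -47.218° to +85.035°: ((85.035 − -47.218) mod 360) = 132.253°.
Offset of -54.811° east of the west edge: ((-54.811 − -47.218) mod 360) = 352.407°.
352.407° > 132.253° ⇒ outside.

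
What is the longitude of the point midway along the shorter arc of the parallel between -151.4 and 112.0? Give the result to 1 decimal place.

Signed shortest Δλ from -151.4° to +112.0° is -96.6°.
Midpoint longitude = -151.4° + (-96.6°)/2 = -151.4° − 48.3° = -199.7°.
Normalise into (−180°, 180°]: +160.3°.
(The naïve average (-151.4 + +112.0)/2 = -19.7° is on the wrong side of the globe.)

+160.3°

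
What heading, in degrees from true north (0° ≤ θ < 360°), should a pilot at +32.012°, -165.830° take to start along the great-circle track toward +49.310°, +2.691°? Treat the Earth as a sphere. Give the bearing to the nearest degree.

8°

Δλ = 2.691 − -165.830 = 168.521°.
θ = atan2( sin Δλ · cos φ₂ , cos φ₁ · sin φ₂ − sin φ₁ · cos φ₂ · cos Δλ )
  = atan2(0.12975, 0.98164) = 7.529° → normalised to [0°, 360°): 7.529°.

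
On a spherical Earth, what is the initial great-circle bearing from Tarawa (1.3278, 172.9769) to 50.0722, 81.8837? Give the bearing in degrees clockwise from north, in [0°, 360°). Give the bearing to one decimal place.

320.1°

Δλ = 81.8837 − 172.9769 = -91.0932°.
θ = atan2( sin Δλ · cos φ₂ , cos φ₁ · sin φ₂ − sin φ₁ · cos φ₂ · cos Δλ )
  = atan2(-0.64170, 0.76693) = -39.920° → normalised to [0°, 360°): 320.080°.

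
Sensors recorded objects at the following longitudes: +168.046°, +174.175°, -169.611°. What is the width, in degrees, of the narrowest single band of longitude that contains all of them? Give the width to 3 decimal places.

Sort the longitudes: -169.611°, +168.046°, +174.175°.
Eastward gaps between consecutive values (wrapping around): 337.657°, 6.129°, 16.214°.
Largest gap = 337.657° ⇒ minimal covering band is its complement: 360° − 337.657° = 22.343°.
Band runs from +168.046° eastward to -169.611°, crossing the antimeridian.

22.343°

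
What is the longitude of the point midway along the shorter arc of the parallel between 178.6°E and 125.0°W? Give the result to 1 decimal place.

153.2°W

Signed shortest Δλ from +178.6° to -125.0° is +56.4°.
Midpoint longitude = +178.6° + (+56.4°)/2 = +178.6° + 28.2° = +206.8°.
Normalise into (−180°, 180°]: -153.2°.
(The naïve average (+178.6 + -125.0)/2 = 26.8° is on the wrong side of the globe.)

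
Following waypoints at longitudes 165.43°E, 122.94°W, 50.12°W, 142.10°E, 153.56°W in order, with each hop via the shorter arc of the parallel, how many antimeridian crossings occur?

Leg 1: +165.43° → -122.94°, shortest Δλ = 71.63° (east) — crosses 180°.
Leg 2: -122.94° → -50.12°, shortest Δλ = 72.82° (east) — does not cross 180°.
Leg 3: -50.12° → +142.10°, shortest Δλ = -167.78° (west) — crosses 180°.
Leg 4: +142.10° → -153.56°, shortest Δλ = 64.34° (east) — crosses 180°.
Total crossings: 3.

3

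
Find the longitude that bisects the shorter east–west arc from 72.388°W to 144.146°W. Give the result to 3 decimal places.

Signed shortest Δλ from -72.388° to -144.146° is -71.758°.
Midpoint longitude = -72.388° + (-71.758°)/2 = -72.388° − 35.879° = -108.267°.

108.267°W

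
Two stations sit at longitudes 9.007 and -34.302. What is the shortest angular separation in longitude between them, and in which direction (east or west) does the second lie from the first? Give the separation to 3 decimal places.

Raw difference: -34.302 − 9.007 = -43.309°.
Normalise into (−180°, 180°]: -43.309° stays -43.309°.
Negative ⇒ the second point lies to the west; separation 43.309°.

43.309° west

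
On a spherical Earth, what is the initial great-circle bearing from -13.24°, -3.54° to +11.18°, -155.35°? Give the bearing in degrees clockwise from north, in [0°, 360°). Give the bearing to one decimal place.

Δλ = -155.35 − -3.54 = -151.81°.
θ = atan2( sin Δλ · cos φ₂ , cos φ₁ · sin φ₂ − sin φ₁ · cos φ₂ · cos Δλ )
  = atan2(-0.46343, -0.00930) = -91.149° → normalised to [0°, 360°): 268.851°.

268.9°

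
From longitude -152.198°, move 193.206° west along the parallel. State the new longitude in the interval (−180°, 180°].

+14.596°

Start at -152.198°; shift −193.206° → -345.404°.
-345.404° lies outside (−180°, 180°]; add 360° → +14.596°.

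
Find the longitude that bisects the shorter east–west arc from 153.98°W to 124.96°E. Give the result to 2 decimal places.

165.49°E

Signed shortest Δλ from -153.98° to +124.96° is -81.06°.
Midpoint longitude = -153.98° + (-81.06°)/2 = -153.98° − 40.53° = -194.51°.
Normalise into (−180°, 180°]: +165.49°.
(The naïve average (-153.98 + +124.96)/2 = -14.51° is on the wrong side of the globe.)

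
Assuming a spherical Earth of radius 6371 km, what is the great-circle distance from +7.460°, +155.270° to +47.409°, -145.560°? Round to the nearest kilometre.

Δλ = -145.560 − 155.270 = -300.830°; wrapped into (−180°, 180°]: 59.170°.
Δφ = 47.409 − 7.460 = 39.949°.
a = sin²(Δφ/2) + cos φ₁ · cos φ₂ · sin²(Δλ/2) = 0.280258.
c = 2·atan2(√a, √(1−a)) = 1.11577 rad → d = 6371·c ≈ 7108.59 km.

7109 km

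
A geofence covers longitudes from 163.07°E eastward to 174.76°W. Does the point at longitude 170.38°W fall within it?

Band width going east from +163.07° to -174.76°: ((-174.76 − 163.07) mod 360) = 22.17°.
Offset of -170.38° east of the west edge: ((-170.38 − 163.07) mod 360) = 26.55°.
26.55° > 22.17° ⇒ outside.

No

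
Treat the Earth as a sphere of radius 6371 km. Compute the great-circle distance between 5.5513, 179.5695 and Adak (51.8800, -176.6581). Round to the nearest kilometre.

Δλ = -176.6581 − 179.5695 = -356.2276°; wrapped into (−180°, 180°]: 3.7724°.
Δφ = 51.8800 − 5.5513 = 46.3287°.
a = sin²(Δφ/2) + cos φ₁ · cos φ₂ · sin²(Δλ/2) = 0.155406.
c = 2·atan2(√a, √(1−a)) = 0.81043 rad → d = 6371·c ≈ 5163.23 km.

5163 km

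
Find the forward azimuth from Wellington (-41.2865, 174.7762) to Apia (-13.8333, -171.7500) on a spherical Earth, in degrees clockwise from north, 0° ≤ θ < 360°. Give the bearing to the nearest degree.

Δλ = -171.7500 − 174.7762 = -346.5262°; wrapped into (−180°, 180°]: 13.4738°.
θ = atan2( sin Δλ · cos φ₂ , cos φ₁ · sin φ₂ − sin φ₁ · cos φ₂ · cos Δλ )
  = atan2(0.22624, 0.44339) = 27.033° → normalised to [0°, 360°): 27.033°.

27°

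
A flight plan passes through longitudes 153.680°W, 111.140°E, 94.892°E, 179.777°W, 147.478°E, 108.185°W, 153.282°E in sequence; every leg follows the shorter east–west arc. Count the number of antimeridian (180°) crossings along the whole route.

5

Leg 1: -153.680° → +111.140°, shortest Δλ = -95.18° (west) — crosses 180°.
Leg 2: +111.140° → +94.892°, shortest Δλ = -16.248° (west) — does not cross 180°.
Leg 3: +94.892° → -179.777°, shortest Δλ = 85.331° (east) — crosses 180°.
Leg 4: -179.777° → +147.478°, shortest Δλ = -32.745° (west) — crosses 180°.
Leg 5: +147.478° → -108.185°, shortest Δλ = 104.337° (east) — crosses 180°.
Leg 6: -108.185° → +153.282°, shortest Δλ = -98.533° (west) — crosses 180°.
Total crossings: 5.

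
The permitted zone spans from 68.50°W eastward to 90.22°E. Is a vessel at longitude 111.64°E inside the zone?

Band width going east from -68.50° to +90.22°: ((90.22 − -68.50) mod 360) = 158.72°.
Offset of +111.64° east of the west edge: ((111.64 − -68.50) mod 360) = 180.14°.
180.14° > 158.72° ⇒ outside.

No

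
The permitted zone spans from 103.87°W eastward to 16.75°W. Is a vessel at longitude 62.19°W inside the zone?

Band width going east from -103.87° to -16.75°: ((-16.75 − -103.87) mod 360) = 87.12°.
Offset of -62.19° east of the west edge: ((-62.19 − -103.87) mod 360) = 41.68°.
41.68° ≤ 87.12° ⇒ inside.

Yes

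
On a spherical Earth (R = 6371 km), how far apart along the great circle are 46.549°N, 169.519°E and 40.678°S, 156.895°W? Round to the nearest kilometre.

10254 km

Δλ = -156.895 − 169.519 = -326.414°; wrapped into (−180°, 180°]: 33.586°.
Δφ = -40.678 − 46.549 = -87.227°.
a = sin²(Δφ/2) + cos φ₁ · cos φ₂ · sin²(Δλ/2) = 0.519347.
c = 2·atan2(√a, √(1−a)) = 1.60950 rad → d = 6371·c ≈ 10254.12 km.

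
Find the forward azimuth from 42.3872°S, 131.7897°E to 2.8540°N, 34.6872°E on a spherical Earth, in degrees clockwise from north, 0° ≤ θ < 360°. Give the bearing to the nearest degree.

267°

Δλ = 34.6872 − 131.7897 = -97.1025°.
θ = atan2( sin Δλ · cos φ₂ , cos φ₁ · sin φ₂ − sin φ₁ · cos φ₂ · cos Δλ )
  = atan2(-0.99110, -0.04647) = -92.685° → normalised to [0°, 360°): 267.315°.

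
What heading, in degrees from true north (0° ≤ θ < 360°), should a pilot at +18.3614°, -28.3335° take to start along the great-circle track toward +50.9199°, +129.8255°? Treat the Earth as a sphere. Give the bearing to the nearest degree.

Δλ = 129.8255 − -28.3335 = 158.1590°.
θ = atan2( sin Δλ · cos φ₂ , cos φ₁ · sin φ₂ − sin φ₁ · cos φ₂ · cos Δλ )
  = atan2(0.23453, 0.92107) = 14.286° → normalised to [0°, 360°): 14.286°.

14°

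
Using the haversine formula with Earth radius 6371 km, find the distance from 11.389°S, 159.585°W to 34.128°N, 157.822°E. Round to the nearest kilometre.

6770 km

Δλ = 157.822 − -159.585 = 317.407°; wrapped into (−180°, 180°]: -42.593°.
Δφ = 34.128 − -11.389 = 45.517°.
a = sin²(Δφ/2) + cos φ₁ · cos φ₂ · sin²(Δλ/2) = 0.256694.
c = 2·atan2(√a, √(1−a)) = 1.06259 rad → d = 6371·c ≈ 6769.76 km.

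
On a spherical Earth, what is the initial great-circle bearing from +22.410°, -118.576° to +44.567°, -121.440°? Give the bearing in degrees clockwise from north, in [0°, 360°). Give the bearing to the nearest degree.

Δλ = -121.440 − -118.576 = -2.864°.
θ = atan2( sin Δλ · cos φ₂ , cos φ₁ · sin φ₂ − sin φ₁ · cos φ₂ · cos Δλ )
  = atan2(-0.03560, 0.37749) = -5.387° → normalised to [0°, 360°): 354.613°.

355°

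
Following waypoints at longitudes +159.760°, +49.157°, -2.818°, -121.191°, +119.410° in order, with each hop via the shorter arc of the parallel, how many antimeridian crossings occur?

1

Leg 1: +159.760° → +49.157°, shortest Δλ = -110.603° (west) — does not cross 180°.
Leg 2: +49.157° → -2.818°, shortest Δλ = -51.975° (west) — does not cross 180°.
Leg 3: -2.818° → -121.191°, shortest Δλ = -118.373° (west) — does not cross 180°.
Leg 4: -121.191° → +119.410°, shortest Δλ = -119.399° (west) — crosses 180°.
Total crossings: 1.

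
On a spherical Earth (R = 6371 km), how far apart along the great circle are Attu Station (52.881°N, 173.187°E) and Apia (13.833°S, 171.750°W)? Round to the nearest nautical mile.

4081 nmi

Δλ = -171.750 − 173.187 = -344.937°; wrapped into (−180°, 180°]: 15.063°.
Δφ = -13.833 − 52.881 = -66.714°.
a = sin²(Δφ/2) + cos φ₁ · cos φ₂ · sin²(Δλ/2) = 0.312406.
c = 2·atan2(√a, √(1−a)) = 1.18620 rad → d = 6371·c ≈ 7557.26 km ≈ 4080.60 nmi.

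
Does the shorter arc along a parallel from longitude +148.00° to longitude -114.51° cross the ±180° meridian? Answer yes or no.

Yes

Naïve |-114.51 − 148.00| = 262.51° > 180°, so the shorter arc goes the other way round — across 180°.
Signed shortest Δλ = ((-114.51 − 148.00 + 180) mod 360) − 180 = 97.49°.
Going east by 97.49° from +148.00° passes through 180° before reaching -114.51°.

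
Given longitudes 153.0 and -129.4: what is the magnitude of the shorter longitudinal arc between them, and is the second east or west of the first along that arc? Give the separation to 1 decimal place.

Raw difference: -129.4 − 153.0 = -282.4°.
Normalise into (−180°, 180°]: -282.4° + 360° = 77.6°.
Positive ⇒ the second point lies to the east; separation 77.6°.

77.6° east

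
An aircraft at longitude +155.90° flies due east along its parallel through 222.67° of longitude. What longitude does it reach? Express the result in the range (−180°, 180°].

+18.57°

Start at +155.90°; shift +222.67° → +378.57°.
+378.57° lies outside (−180°, 180°]; subtract 360° → +18.57°.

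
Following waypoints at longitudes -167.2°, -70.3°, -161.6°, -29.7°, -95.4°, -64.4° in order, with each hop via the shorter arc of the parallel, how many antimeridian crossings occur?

0

Leg 1: -167.2° → -70.3°, shortest Δλ = 96.9° (east) — does not cross 180°.
Leg 2: -70.3° → -161.6°, shortest Δλ = -91.3° (west) — does not cross 180°.
Leg 3: -161.6° → -29.7°, shortest Δλ = 131.9° (east) — does not cross 180°.
Leg 4: -29.7° → -95.4°, shortest Δλ = -65.7° (west) — does not cross 180°.
Leg 5: -95.4° → -64.4°, shortest Δλ = 31.0° (east) — does not cross 180°.
Total crossings: 0.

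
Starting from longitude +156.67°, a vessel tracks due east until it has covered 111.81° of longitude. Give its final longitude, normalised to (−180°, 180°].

Start at +156.67°; shift +111.81° → +268.48°.
+268.48° lies outside (−180°, 180°]; subtract 360° → -91.52°.

-91.52°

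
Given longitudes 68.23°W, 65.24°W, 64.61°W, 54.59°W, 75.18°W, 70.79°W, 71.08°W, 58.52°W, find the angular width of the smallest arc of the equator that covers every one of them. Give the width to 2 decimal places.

20.59°

Sort the longitudes: -75.18°, -71.08°, -70.79°, -68.23°, -65.24°, -64.61°, -58.52°, -54.59°.
Eastward gaps between consecutive values (wrapping around): 4.10°, 0.29°, 2.56°, 2.99°, 0.63°, 6.09°, 3.93°, 339.41°.
Largest gap = 339.41° ⇒ minimal covering band is its complement: 360° − 339.41° = 20.59°.
Band runs from -75.18° eastward to -54.59°.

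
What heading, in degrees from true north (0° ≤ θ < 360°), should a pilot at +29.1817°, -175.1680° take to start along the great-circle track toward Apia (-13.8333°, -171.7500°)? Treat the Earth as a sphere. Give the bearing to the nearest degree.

175°

Δλ = -171.7500 − -175.1680 = 3.4180°.
θ = atan2( sin Δλ · cos φ₂ , cos φ₁ · sin φ₂ − sin φ₁ · cos φ₂ · cos Δλ )
  = atan2(0.05789, -0.68135) = 175.144° → normalised to [0°, 360°): 175.144°.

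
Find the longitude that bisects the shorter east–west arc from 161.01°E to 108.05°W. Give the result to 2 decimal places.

153.52°W

Signed shortest Δλ from +161.01° to -108.05° is +90.94°.
Midpoint longitude = +161.01° + (+90.94°)/2 = +161.01° + 45.47° = +206.48°.
Normalise into (−180°, 180°]: -153.52°.
(The naïve average (+161.01 + -108.05)/2 = 26.48° is on the wrong side of the globe.)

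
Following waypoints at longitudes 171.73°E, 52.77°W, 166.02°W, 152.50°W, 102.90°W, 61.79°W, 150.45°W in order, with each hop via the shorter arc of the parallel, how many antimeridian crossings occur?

Leg 1: +171.73° → -52.77°, shortest Δλ = 135.5° (east) — crosses 180°.
Leg 2: -52.77° → -166.02°, shortest Δλ = -113.25° (west) — does not cross 180°.
Leg 3: -166.02° → -152.50°, shortest Δλ = 13.52° (east) — does not cross 180°.
Leg 4: -152.50° → -102.90°, shortest Δλ = 49.6° (east) — does not cross 180°.
Leg 5: -102.90° → -61.79°, shortest Δλ = 41.11° (east) — does not cross 180°.
Leg 6: -61.79° → -150.45°, shortest Δλ = -88.66° (west) — does not cross 180°.
Total crossings: 1.

1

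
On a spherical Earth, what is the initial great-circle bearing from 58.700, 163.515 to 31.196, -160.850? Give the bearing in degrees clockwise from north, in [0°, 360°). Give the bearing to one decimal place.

123.1°

Δλ = -160.850 − 163.515 = -324.365°; wrapped into (−180°, 180°]: 35.635°.
θ = atan2( sin Δλ · cos φ₂ , cos φ₁ · sin φ₂ − sin φ₁ · cos φ₂ · cos Δλ )
  = atan2(0.49837, -0.32495) = 123.105° → normalised to [0°, 360°): 123.105°.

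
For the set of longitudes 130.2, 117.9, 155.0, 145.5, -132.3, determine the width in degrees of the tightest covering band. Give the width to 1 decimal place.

109.8°

Sort the longitudes: -132.3°, +117.9°, +130.2°, +145.5°, +155.0°.
Eastward gaps between consecutive values (wrapping around): 250.2°, 12.3°, 15.3°, 9.5°, 72.7°.
Largest gap = 250.2° ⇒ minimal covering band is its complement: 360° − 250.2° = 109.8°.
Band runs from +117.9° eastward to -132.3°, crossing the antimeridian.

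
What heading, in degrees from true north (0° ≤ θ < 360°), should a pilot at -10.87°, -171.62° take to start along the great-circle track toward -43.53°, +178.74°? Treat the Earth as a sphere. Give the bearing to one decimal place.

192.6°

Δλ = 178.74 − -171.62 = 350.36°; wrapped into (−180°, 180°]: -9.64°.
θ = atan2( sin Δλ · cos φ₂ , cos φ₁ · sin φ₂ − sin φ₁ · cos φ₂ · cos Δλ )
  = atan2(-0.12141, -0.54158) = -167.365° → normalised to [0°, 360°): 192.635°.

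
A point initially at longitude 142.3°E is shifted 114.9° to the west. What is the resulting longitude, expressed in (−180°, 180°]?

27.4°E

Start at +142.3°; shift −114.9° → +27.4°.
+27.4° already lies in (−180°, 180°].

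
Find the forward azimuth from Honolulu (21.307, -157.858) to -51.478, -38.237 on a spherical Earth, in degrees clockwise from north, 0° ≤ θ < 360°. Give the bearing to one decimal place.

Δλ = -38.237 − -157.858 = 119.621°.
θ = atan2( sin Δλ · cos φ₂ , cos φ₁ · sin φ₂ − sin φ₁ · cos φ₂ · cos Δλ )
  = atan2(0.54142, -0.61704) = 138.734° → normalised to [0°, 360°): 138.734°.

138.7°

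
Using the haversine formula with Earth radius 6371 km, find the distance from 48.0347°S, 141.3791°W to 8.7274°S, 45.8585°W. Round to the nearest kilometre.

9694 km

Δλ = -45.8585 − -141.3791 = 95.5206°.
Δφ = -8.7274 − -48.0347 = 39.3073°.
a = sin²(Δφ/2) + cos φ₁ · cos φ₂ · sin²(Δλ/2) = 0.475382.
c = 2·atan2(√a, √(1−a)) = 1.52154 rad → d = 6371·c ≈ 9693.73 km.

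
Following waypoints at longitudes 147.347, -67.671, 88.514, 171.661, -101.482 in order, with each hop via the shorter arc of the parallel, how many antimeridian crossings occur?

2

Leg 1: +147.347° → -67.671°, shortest Δλ = 144.982° (east) — crosses 180°.
Leg 2: -67.671° → +88.514°, shortest Δλ = 156.185° (east) — does not cross 180°.
Leg 3: +88.514° → +171.661°, shortest Δλ = 83.147° (east) — does not cross 180°.
Leg 4: +171.661° → -101.482°, shortest Δλ = 86.857° (east) — crosses 180°.
Total crossings: 2.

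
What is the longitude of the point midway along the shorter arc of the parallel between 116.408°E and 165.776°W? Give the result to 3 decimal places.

155.316°E

Signed shortest Δλ from +116.408° to -165.776° is +77.816°.
Midpoint longitude = +116.408° + (+77.816°)/2 = +116.408° + 38.908° = +155.316°.
(The naïve average (+116.408 + -165.776)/2 = -24.684° is on the wrong side of the globe.)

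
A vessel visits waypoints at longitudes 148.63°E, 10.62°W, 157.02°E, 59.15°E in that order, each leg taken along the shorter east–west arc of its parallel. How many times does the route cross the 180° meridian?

0

Leg 1: +148.63° → -10.62°, shortest Δλ = -159.25° (west) — does not cross 180°.
Leg 2: -10.62° → +157.02°, shortest Δλ = 167.64° (east) — does not cross 180°.
Leg 3: +157.02° → +59.15°, shortest Δλ = -97.87° (west) — does not cross 180°.
Total crossings: 0.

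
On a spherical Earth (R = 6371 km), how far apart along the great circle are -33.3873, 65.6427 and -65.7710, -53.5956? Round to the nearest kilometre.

7835 km

Δλ = -53.5956 − 65.6427 = -119.2383°.
Δφ = -65.7710 − -33.3873 = -32.3837°.
a = sin²(Δφ/2) + cos φ₁ · cos φ₂ · sin²(Δλ/2) = 0.332774.
c = 2·atan2(√a, √(1−a)) = 1.22977 rad → d = 6371·c ≈ 7834.88 km.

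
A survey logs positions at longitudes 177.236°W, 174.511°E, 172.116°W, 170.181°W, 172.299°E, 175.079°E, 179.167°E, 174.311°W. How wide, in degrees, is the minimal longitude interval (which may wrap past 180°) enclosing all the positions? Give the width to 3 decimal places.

Sort the longitudes: -177.236°, -174.311°, -172.116°, -170.181°, +172.299°, +174.511°, +175.079°, +179.167°.
Eastward gaps between consecutive values (wrapping around): 2.925°, 2.195°, 1.935°, 342.480°, 2.212°, 0.568°, 4.088°, 3.597°.
Largest gap = 342.480° ⇒ minimal covering band is its complement: 360° − 342.480° = 17.520°.
Band runs from +172.299° eastward to -170.181°, crossing the antimeridian.

17.520°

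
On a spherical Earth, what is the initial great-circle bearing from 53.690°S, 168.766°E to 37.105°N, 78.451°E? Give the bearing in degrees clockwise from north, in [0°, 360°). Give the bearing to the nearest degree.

294°

Δλ = 78.451 − 168.766 = -90.315°.
θ = atan2( sin Δλ · cos φ₂ , cos φ₁ · sin φ₂ − sin φ₁ · cos φ₂ · cos Δλ )
  = atan2(-0.79752, 0.35370) = -66.083° → normalised to [0°, 360°): 293.917°.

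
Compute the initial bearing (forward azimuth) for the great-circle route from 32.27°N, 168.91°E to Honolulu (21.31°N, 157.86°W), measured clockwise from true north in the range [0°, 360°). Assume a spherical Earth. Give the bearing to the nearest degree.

Δλ = -157.86 − 168.91 = -326.77°; wrapped into (−180°, 180°]: 33.23°.
θ = atan2( sin Δλ · cos φ₂ , cos φ₁ · sin φ₂ − sin φ₁ · cos φ₂ · cos Δλ )
  = atan2(0.51053, -0.10879) = 102.029° → normalised to [0°, 360°): 102.029°.

102°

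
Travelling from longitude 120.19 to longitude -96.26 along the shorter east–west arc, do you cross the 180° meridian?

Yes

Naïve |-96.26 − 120.19| = 216.45° > 180°, so the shorter arc goes the other way round — across 180°.
Signed shortest Δλ = ((-96.26 − 120.19 + 180) mod 360) − 180 = 143.55°.
Going east by 143.55° from +120.19° passes through 180° before reaching -96.26°.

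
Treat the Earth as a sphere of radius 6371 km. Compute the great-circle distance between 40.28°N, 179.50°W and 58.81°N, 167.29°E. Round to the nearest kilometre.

Δλ = 167.29 − -179.50 = 346.79°; wrapped into (−180°, 180°]: -13.21°.
Δφ = 58.81 − 40.28 = 18.53°.
a = sin²(Δφ/2) + cos φ₁ · cos φ₂ · sin²(Δλ/2) = 0.031148.
c = 2·atan2(√a, √(1−a)) = 0.35484 rad → d = 6371·c ≈ 2260.67 km.

2261 km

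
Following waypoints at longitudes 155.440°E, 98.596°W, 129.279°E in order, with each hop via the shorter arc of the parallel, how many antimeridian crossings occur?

2

Leg 1: +155.440° → -98.596°, shortest Δλ = 105.964° (east) — crosses 180°.
Leg 2: -98.596° → +129.279°, shortest Δλ = -132.125° (west) — crosses 180°.
Total crossings: 2.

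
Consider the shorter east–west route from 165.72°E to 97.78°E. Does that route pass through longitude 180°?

Signed shortest Δλ = ((97.78 − 165.72 + 180) mod 360) − 180 = -67.94°.
Going west by 67.94° from +165.72° reaches +97.78° without touching 180°.

No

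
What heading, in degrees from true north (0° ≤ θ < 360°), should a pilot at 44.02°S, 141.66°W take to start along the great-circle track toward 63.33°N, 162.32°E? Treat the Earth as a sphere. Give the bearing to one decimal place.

Δλ = 162.32 − -141.66 = 303.98°; wrapped into (−180°, 180°]: -56.02°.
θ = atan2( sin Δλ · cos φ₂ , cos φ₁ · sin φ₂ − sin φ₁ · cos φ₂ · cos Δλ )
  = atan2(-0.37220, 0.81692) = -24.495° → normalised to [0°, 360°): 335.505°.

335.5°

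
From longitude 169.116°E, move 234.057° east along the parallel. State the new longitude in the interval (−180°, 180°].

Start at +169.116°; shift +234.057° → +403.173°.
+403.173° lies outside (−180°, 180°]; subtract 360° → +43.173°.

43.173°E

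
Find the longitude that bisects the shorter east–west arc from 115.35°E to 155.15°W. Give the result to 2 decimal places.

160.10°E

Signed shortest Δλ from +115.35° to -155.15° is +89.50°.
Midpoint longitude = +115.35° + (+89.50°)/2 = +115.35° + 44.75° = +160.10°.
(The naïve average (+115.35 + -155.15)/2 = -19.9° is on the wrong side of the globe.)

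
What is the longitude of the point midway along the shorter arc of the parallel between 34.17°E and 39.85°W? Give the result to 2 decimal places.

Signed shortest Δλ from +34.17° to -39.85° is -74.02°.
Midpoint longitude = +34.17° + (-74.02°)/2 = +34.17° − 37.01° = -2.84°.

2.84°W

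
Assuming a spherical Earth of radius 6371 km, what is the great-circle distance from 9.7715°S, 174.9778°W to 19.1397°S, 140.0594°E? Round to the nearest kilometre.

Δλ = 140.0594 − -174.9778 = 315.0372°; wrapped into (−180°, 180°]: -44.9628°.
Δφ = -19.1397 − -9.7715 = -9.3682°.
a = sin²(Δφ/2) + cos φ₁ · cos φ₂ · sin²(Δλ/2) = 0.142799.
c = 2·atan2(√a, √(1−a)) = 0.77503 rad → d = 6371·c ≈ 4937.70 km.

4938 km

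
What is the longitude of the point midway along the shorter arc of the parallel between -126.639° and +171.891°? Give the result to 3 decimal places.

Signed shortest Δλ from -126.639° to +171.891° is -61.470°.
Midpoint longitude = -126.639° + (-61.470°)/2 = -126.639° − 30.735° = -157.374°.
(The naïve average (-126.639 + +171.891)/2 = 22.626° is on the wrong side of the globe.)

-157.374°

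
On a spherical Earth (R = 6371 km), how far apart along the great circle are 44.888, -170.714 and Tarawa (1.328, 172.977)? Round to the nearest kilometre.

5102 km

Δλ = 172.977 − -170.714 = 343.691°; wrapped into (−180°, 180°]: -16.309°.
Δφ = 1.328 − 44.888 = -43.560°.
a = sin²(Δφ/2) + cos φ₁ · cos φ₂ · sin²(Δλ/2) = 0.151924.
c = 2·atan2(√a, √(1−a)) = 0.80077 rad → d = 6371·c ≈ 5101.72 km.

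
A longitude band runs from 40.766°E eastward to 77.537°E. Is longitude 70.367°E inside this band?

Band width going east from +40.766° to +77.537°: ((77.537 − 40.766) mod 360) = 36.771°.
Offset of +70.367° east of the west edge: ((70.367 − 40.766) mod 360) = 29.601°.
29.601° ≤ 36.771° ⇒ inside.

Yes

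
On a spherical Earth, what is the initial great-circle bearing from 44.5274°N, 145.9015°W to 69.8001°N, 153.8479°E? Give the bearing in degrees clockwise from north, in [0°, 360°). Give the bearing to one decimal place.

331.4°

Δλ = 153.8479 − -145.9015 = 299.7494°; wrapped into (−180°, 180°]: -60.2506°.
θ = atan2( sin Δλ · cos φ₂ , cos φ₁ · sin φ₂ − sin φ₁ · cos φ₂ · cos Δλ )
  = atan2(-0.29979, 0.54892) = -28.641° → normalised to [0°, 360°): 331.359°.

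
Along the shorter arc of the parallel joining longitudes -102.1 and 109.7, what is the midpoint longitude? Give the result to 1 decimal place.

Signed shortest Δλ from -102.1° to +109.7° is -148.2°.
Midpoint longitude = -102.1° + (-148.2°)/2 = -102.1° − 74.1° = -176.2°.
(The naïve average (-102.1 + +109.7)/2 = 3.8° is on the wrong side of the globe.)

-176.2°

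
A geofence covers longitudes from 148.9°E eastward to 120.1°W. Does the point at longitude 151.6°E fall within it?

Yes

Band width going east from +148.9° to -120.1°: ((-120.1 − 148.9) mod 360) = 91.0°.
Offset of +151.6° east of the west edge: ((151.6 − 148.9) mod 360) = 2.7°.
2.7° ≤ 91.0° ⇒ inside.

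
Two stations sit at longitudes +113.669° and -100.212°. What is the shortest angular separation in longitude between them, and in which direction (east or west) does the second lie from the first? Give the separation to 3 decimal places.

146.119° east

Raw difference: -100.212 − 113.669 = -213.881°.
Normalise into (−180°, 180°]: -213.881° + 360° = 146.119°.
Positive ⇒ the second point lies to the east; separation 146.119°.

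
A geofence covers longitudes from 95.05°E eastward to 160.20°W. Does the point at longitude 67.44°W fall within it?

Band width going east from +95.05° to -160.20°: ((-160.20 − 95.05) mod 360) = 104.75°.
Offset of -67.44° east of the west edge: ((-67.44 − 95.05) mod 360) = 197.51°.
197.51° > 104.75° ⇒ outside.

No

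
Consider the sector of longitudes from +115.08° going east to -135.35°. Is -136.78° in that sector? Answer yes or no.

Yes

Band width going east from +115.08° to -135.35°: ((-135.35 − 115.08) mod 360) = 109.57°.
Offset of -136.78° east of the west edge: ((-136.78 − 115.08) mod 360) = 108.14°.
108.14° ≤ 109.57° ⇒ inside.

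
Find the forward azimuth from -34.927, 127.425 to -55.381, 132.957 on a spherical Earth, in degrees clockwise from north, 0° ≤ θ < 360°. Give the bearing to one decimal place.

Δλ = 132.957 − 127.425 = 5.532°.
θ = atan2( sin Δλ · cos φ₂ , cos φ₁ · sin φ₂ − sin φ₁ · cos φ₂ · cos Δλ )
  = atan2(0.05477, -0.35097) = 171.131° → normalised to [0°, 360°): 171.131°.

171.1°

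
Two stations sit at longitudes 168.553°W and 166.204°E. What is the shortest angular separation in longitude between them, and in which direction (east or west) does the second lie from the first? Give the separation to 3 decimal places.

25.243° west

Raw difference: 166.204 − -168.553 = 334.757°.
Normalise into (−180°, 180°]: 334.757° − 360° = -25.243°.
Negative ⇒ the second point lies to the west; separation 25.243°.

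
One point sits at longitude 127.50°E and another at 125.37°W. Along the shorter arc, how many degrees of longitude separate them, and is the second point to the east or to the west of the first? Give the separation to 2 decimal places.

107.13° east

Raw difference: -125.37 − 127.50 = -252.87°.
Normalise into (−180°, 180°]: -252.87° + 360° = 107.13°.
Positive ⇒ the second point lies to the east; separation 107.13°.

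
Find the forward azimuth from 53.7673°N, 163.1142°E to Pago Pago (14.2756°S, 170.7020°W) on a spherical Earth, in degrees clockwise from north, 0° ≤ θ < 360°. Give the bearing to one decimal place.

Δλ = -170.7020 − 163.1142 = -333.8162°; wrapped into (−180°, 180°]: 26.1838°.
θ = atan2( sin Δλ · cos φ₂ , cos φ₁ · sin φ₂ − sin φ₁ · cos φ₂ · cos Δλ )
  = atan2(0.42763, -0.84725) = 153.219° → normalised to [0°, 360°): 153.219°.

153.2°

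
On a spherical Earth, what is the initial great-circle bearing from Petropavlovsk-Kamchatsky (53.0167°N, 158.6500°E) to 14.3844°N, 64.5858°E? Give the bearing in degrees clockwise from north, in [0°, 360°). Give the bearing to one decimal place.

Δλ = 64.5858 − 158.6500 = -94.0642°.
θ = atan2( sin Δλ · cos φ₂ , cos φ₁ · sin φ₂ − sin φ₁ · cos φ₂ · cos Δλ )
  = atan2(-0.96621, 0.20429) = -78.062° → normalised to [0°, 360°): 281.938°.

281.9°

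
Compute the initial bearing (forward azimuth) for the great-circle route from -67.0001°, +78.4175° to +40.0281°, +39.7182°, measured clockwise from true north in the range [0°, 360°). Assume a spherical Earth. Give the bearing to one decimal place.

Δλ = 39.7182 − 78.4175 = -38.6993°.
θ = atan2( sin Δλ · cos φ₂ , cos φ₁ · sin φ₂ − sin φ₁ · cos φ₂ · cos Δλ )
  = atan2(-0.47876, 0.80140) = -30.854° → normalised to [0°, 360°): 329.146°.

329.1°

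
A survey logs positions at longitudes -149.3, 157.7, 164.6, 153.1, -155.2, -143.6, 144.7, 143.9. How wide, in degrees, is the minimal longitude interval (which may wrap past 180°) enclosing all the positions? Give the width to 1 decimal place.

72.5°

Sort the longitudes: -155.2°, -149.3°, -143.6°, +143.9°, +144.7°, +153.1°, +157.7°, +164.6°.
Eastward gaps between consecutive values (wrapping around): 5.9°, 5.7°, 287.5°, 0.8°, 8.4°, 4.6°, 6.9°, 40.2°.
Largest gap = 287.5° ⇒ minimal covering band is its complement: 360° − 287.5° = 72.5°.
Band runs from +143.9° eastward to -143.6°, crossing the antimeridian.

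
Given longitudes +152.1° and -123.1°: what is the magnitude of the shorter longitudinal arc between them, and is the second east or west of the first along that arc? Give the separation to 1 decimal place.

84.8° east

Raw difference: -123.1 − 152.1 = -275.2°.
Normalise into (−180°, 180°]: -275.2° + 360° = 84.8°.
Positive ⇒ the second point lies to the east; separation 84.8°.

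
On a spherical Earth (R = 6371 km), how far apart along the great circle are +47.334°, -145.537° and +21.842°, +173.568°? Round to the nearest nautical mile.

Δλ = 173.568 − -145.537 = 319.105°; wrapped into (−180°, 180°]: -40.895°.
Δφ = 21.842 − 47.334 = -25.492°.
a = sin²(Δφ/2) + cos φ₁ · cos φ₂ · sin²(Δλ/2) = 0.125452.
c = 2·atan2(√a, √(1−a)) = 0.72410 rad → d = 6371·c ≈ 4613.24 km ≈ 2490.95 nmi.

2491 nmi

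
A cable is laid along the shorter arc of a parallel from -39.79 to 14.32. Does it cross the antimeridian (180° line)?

Signed shortest Δλ = ((14.32 − -39.79 + 180) mod 360) − 180 = 54.11°.
Going east by 54.11° from -39.79° reaches +14.32° without touching 180°.

No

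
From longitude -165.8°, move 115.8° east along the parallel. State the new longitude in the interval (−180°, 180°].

Start at -165.8°; shift +115.8° → -50.0°.
-50.0° already lies in (−180°, 180°].

-50.0°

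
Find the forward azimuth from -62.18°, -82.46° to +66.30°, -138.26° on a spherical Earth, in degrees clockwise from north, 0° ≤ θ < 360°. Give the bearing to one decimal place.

332.1°

Δλ = -138.26 − -82.46 = -55.80°.
θ = atan2( sin Δλ · cos φ₂ , cos φ₁ · sin φ₂ − sin φ₁ · cos φ₂ · cos Δλ )
  = atan2(-0.33244, 0.62715) = -27.927° → normalised to [0°, 360°): 332.073°.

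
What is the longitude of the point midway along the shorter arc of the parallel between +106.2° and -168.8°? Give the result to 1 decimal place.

+148.7°

Signed shortest Δλ from +106.2° to -168.8° is +85.0°.
Midpoint longitude = +106.2° + (+85.0°)/2 = +106.2° + 42.5° = +148.7°.
(The naïve average (+106.2 + -168.8)/2 = -31.3° is on the wrong side of the globe.)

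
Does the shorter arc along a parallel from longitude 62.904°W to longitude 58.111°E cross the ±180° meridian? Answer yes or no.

Signed shortest Δλ = ((58.111 − -62.904 + 180) mod 360) − 180 = 121.015°.
Going east by 121.015° from -62.904° reaches +58.111° without touching 180°.

No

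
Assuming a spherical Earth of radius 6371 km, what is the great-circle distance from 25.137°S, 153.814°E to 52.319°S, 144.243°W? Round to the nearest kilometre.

5936 km

Δλ = -144.243 − 153.814 = -298.057°; wrapped into (−180°, 180°]: 61.943°.
Δφ = -52.319 − -25.137 = -27.182°.
a = sin²(Δφ/2) + cos φ₁ · cos φ₂ · sin²(Δλ/2) = 0.201768.
c = 2·atan2(√a, √(1−a)) = 0.93171 rad → d = 6371·c ≈ 5935.90 km.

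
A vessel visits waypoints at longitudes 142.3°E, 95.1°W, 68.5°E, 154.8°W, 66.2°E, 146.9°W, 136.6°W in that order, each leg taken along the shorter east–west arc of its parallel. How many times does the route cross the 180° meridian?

Leg 1: +142.3° → -95.1°, shortest Δλ = 122.6° (east) — crosses 180°.
Leg 2: -95.1° → +68.5°, shortest Δλ = 163.6° (east) — does not cross 180°.
Leg 3: +68.5° → -154.8°, shortest Δλ = 136.7° (east) — crosses 180°.
Leg 4: -154.8° → +66.2°, shortest Δλ = -139.0° (west) — crosses 180°.
Leg 5: +66.2° → -146.9°, shortest Δλ = 146.9° (east) — crosses 180°.
Leg 6: -146.9° → -136.6°, shortest Δλ = 10.3° (east) — does not cross 180°.
Total crossings: 4.

4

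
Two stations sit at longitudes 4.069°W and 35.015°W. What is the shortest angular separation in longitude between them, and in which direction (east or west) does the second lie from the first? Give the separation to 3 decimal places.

30.946° west

Raw difference: -35.015 − -4.069 = -30.946°.
Normalise into (−180°, 180°]: -30.946° stays -30.946°.
Negative ⇒ the second point lies to the west; separation 30.946°.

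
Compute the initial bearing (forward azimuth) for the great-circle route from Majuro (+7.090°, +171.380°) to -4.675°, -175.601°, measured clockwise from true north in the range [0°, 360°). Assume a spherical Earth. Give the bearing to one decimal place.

131.8°

Δλ = -175.601 − 171.380 = -346.981°; wrapped into (−180°, 180°]: 13.019°.
θ = atan2( sin Δλ · cos φ₂ , cos φ₁ · sin φ₂ − sin φ₁ · cos φ₂ · cos Δλ )
  = atan2(0.22452, -0.20074) = 131.798° → normalised to [0°, 360°): 131.798°.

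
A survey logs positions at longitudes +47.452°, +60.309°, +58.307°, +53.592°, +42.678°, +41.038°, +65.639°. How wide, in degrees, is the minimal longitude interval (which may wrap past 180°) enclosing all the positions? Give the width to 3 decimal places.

Sort the longitudes: +41.038°, +42.678°, +47.452°, +53.592°, +58.307°, +60.309°, +65.639°.
Eastward gaps between consecutive values (wrapping around): 1.640°, 4.774°, 6.140°, 4.715°, 2.002°, 5.330°, 335.399°.
Largest gap = 335.399° ⇒ minimal covering band is its complement: 360° − 335.399° = 24.601°.
Band runs from +41.038° eastward to +65.639°.

24.601°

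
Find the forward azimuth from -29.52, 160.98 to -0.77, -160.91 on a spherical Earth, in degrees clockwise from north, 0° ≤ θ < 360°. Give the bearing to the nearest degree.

Δλ = -160.91 − 160.98 = -321.89°; wrapped into (−180°, 180°]: 38.11°.
θ = atan2( sin Δλ · cos φ₂ , cos φ₁ · sin φ₂ − sin φ₁ · cos φ₂ · cos Δλ )
  = atan2(0.61712, 0.37596) = 58.649° → normalised to [0°, 360°): 58.649°.

59°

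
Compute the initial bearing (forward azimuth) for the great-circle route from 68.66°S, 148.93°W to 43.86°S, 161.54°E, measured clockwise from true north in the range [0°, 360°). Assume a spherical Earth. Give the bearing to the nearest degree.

Δλ = 161.54 − -148.93 = 310.47°; wrapped into (−180°, 180°]: -49.53°.
θ = atan2( sin Δλ · cos φ₂ , cos φ₁ · sin φ₂ − sin φ₁ · cos φ₂ · cos Δλ )
  = atan2(-0.54852, 0.18375) = -71.479° → normalised to [0°, 360°): 288.521°.

289°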